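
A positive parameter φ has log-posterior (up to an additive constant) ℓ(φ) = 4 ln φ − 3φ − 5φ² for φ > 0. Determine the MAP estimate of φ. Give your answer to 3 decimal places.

ℓ'(φ) = 4/φ − 3 − 10φ. Setting this to zero and multiplying by φ: 10φ² + 3φ − 4 = 0.
φ = (−3 + √(3² + 4·10·4)) / (2·10) = (−3 + √169) / 20 = (−3 + 13)/20 = 1/2.
ℓ''(φ) = −4/φ² − 10 < 0, confirming a maximum.

φ̂_MAP = 0.500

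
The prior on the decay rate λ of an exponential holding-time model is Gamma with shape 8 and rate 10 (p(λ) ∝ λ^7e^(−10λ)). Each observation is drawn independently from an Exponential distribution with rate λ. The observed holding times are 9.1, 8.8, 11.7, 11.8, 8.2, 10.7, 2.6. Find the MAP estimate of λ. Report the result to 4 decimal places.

λ̂_MAP = 0.1920

The Exponential(rate=λ) likelihood is ∝ λ^n e^(−λΣtᵢ). Here n = 7 and Σtᵢ = 9.1 + 8.8 + 11.7 + 11.8 + 8.2 + 10.7 + 2.6 = 62.9.
Posterior ∝ λ^7e^(−10λ) · λ^7e^(−62.9λ) = λ^14e^(−72.9λ), i.e. Gamma(15, 72.9).
Mode = (a−1)/b = 14/72.9 ≈ 0.1920.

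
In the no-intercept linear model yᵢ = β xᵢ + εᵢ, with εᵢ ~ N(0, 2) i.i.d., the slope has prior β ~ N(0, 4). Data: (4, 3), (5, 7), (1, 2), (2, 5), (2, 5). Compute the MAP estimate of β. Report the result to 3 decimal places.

β̂_MAP = 1.366

log p(β | y) = −Σ(yᵢ − βxᵢ)²/(2·2) − β²/(2·4) + const.
Setting the derivative to zero: Σxᵢ(yᵢ − βxᵢ)/2 − β/4 = 0, so β = Σxᵢyᵢ / (Σxᵢ² + σ²/τ²).
Σxᵢyᵢ = 4·3 + 5·7 + 1·2 + 2·5 + 2·5 = 69; Σxᵢ² = 50; σ²/τ² = 0.5.
β̂_MAP = 69 / (50 + 0.5) = 69/50.5 ≈ 1.366.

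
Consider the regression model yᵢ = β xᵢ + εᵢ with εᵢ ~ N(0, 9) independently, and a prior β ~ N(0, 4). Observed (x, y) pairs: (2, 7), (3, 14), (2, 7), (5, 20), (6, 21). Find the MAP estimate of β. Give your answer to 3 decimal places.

β̂_MAP = 3.688

log p(β | y) = −Σ(yᵢ − βxᵢ)²/(2·9) − β²/(2·4) + const.
Setting the derivative to zero: Σxᵢ(yᵢ − βxᵢ)/9 − β/4 = 0, so β = Σxᵢyᵢ / (Σxᵢ² + σ²/τ²).
Σxᵢyᵢ = 2·7 + 3·14 + 2·7 + 5·20 + 6·21 = 296; Σxᵢ² = 78; σ²/τ² = 2.25.
β̂_MAP = 296 / (78 + 2.25) = 296/80.25 ≈ 3.688.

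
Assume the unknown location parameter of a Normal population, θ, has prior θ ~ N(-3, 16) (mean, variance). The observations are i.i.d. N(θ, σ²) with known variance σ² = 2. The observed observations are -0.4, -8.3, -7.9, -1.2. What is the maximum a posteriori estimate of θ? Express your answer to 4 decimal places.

n = 4; x̄ = ((-0.4) + (-8.3) + (-7.9) + (-1.2))/4 = -17.8/4 = -4.45.
For a Normal prior and Normal likelihood with known variance, the posterior is Normal; its mode equals its mean, the precision-weighted average.
Prior precision 1/σ₀² = 1/16 = 0.0625; data precision n/σ² = 4/2 = 2.
θ̂ = (0.0625·(-3) + 2·(-4.45)) / (0.0625 + 2) = (-9.0875)/2.0625 = -727/165 ≈ -4.4061.

θ̂_MAP = -4.4061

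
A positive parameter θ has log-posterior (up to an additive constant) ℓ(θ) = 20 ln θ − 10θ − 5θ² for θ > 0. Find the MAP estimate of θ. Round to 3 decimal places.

ℓ'(θ) = 20/θ − 10 − 10θ. Setting this to zero and multiplying by θ: 10θ² + 10θ − 20 = 0.
θ = (−10 + √(10² + 4·10·20)) / (2·10) = (−10 + √900) / 20 = (−10 + 30)/20 = 1.
ℓ''(θ) = −20/θ² − 10 < 0, confirming a maximum.

θ̂_MAP = 1.000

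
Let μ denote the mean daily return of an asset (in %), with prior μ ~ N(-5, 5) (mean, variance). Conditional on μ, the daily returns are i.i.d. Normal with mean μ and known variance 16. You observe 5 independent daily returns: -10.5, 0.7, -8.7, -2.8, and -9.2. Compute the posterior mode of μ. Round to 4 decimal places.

n = 5; x̄ = ((-10.5) + 0.7 + (-8.7) + (-2.8) + (-9.2))/5 = -30.5/5 = -6.1.
For a Normal prior and Normal likelihood with known variance, the posterior is Normal; its mode equals its mean, the precision-weighted average.
Prior precision 1/σ₀² = 1/5 = 0.2; data precision n/σ² = 5/16 = 0.3125.
μ̂ = (0.2·(-5) + 0.3125·(-6.1)) / (0.2 + 0.3125) = (-2.90625)/0.5125 = -465/82 ≈ -5.6707.

μ̂_MAP = -5.6707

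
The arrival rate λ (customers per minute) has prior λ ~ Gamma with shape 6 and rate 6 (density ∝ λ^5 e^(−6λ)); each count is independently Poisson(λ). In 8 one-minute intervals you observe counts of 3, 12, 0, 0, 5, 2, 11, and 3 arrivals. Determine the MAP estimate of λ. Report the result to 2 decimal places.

Σxᵢ = 3+12+0+0+5+2+11+3 = 36, with n = 8.
Posterior ∝ λ^5e^(−6λ) · λ^36e^(−8λ) = λ^41e^(−14λ), i.e. Gamma(shape=42, rate=14).
The mode of a Gamma(a, b) with a ≥ 1 (shape–rate) is (a−1)/b = 41/14 ≈ 2.93.

λ̂_MAP = 2.93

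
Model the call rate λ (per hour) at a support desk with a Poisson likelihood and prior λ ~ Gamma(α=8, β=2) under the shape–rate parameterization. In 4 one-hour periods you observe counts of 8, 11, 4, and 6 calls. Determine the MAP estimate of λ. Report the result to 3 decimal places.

Σxᵢ = 8+11+4+6 = 29, with n = 4.
Posterior ∝ λ^7e^(−2λ) · λ^29e^(−4λ) = λ^36e^(−6λ), i.e. Gamma(shape=37, rate=6).
The mode of a Gamma(a, b) with a ≥ 1 (shape–rate) is (a−1)/b = 36/6 ≈ 6.000.

λ̂_MAP = 6.000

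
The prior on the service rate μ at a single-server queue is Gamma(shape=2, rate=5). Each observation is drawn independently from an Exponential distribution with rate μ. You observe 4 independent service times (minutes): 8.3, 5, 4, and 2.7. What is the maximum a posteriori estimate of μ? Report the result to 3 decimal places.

The Exponential(rate=μ) likelihood is ∝ μ^n e^(−μΣtᵢ). Here n = 4 and Σtᵢ = 8.3 + 5 + 4 + 2.7 = 20.
Posterior ∝ μe^(−5μ) · μ^4e^(−20μ) = μ^5e^(−25μ), i.e. Gamma(6, 25).
Mode = (a−1)/b = 5/25 ≈ 0.200.

μ̂_MAP = 0.200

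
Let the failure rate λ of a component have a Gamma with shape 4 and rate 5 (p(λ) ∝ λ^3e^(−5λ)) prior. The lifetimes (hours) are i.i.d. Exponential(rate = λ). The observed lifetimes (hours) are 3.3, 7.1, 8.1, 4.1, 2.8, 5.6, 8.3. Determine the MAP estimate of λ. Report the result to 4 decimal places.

λ̂_MAP = 0.2257

The Exponential(rate=λ) likelihood is ∝ λ^n e^(−λΣtᵢ). Here n = 7 and Σtᵢ = 3.3 + 7.1 + 8.1 + 4.1 + 2.8 + 5.6 + 8.3 = 39.3.
Posterior ∝ λ^3e^(−5λ) · λ^7e^(−39.3λ) = λ^10e^(−44.3λ), i.e. Gamma(11, 44.3).
Mode = (a−1)/b = 10/44.3 ≈ 0.2257.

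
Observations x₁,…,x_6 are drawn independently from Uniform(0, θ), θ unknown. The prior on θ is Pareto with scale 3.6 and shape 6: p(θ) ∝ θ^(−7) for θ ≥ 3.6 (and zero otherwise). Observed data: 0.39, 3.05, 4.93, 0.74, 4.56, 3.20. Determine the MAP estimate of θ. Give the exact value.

The Uniform(0, θ) likelihood is θ^(−n) for θ ≥ max(xᵢ), zero otherwise. Here max(xᵢ) = 4.93.
Posterior ∝ θ^(−7) · θ^(−6) = θ^(−13) on θ ≥ max(3.6, 4.93) = 4.93.
This density is strictly decreasing in θ, so the posterior mode lies at the lower boundary of the support.

θ̂_MAP = 4.93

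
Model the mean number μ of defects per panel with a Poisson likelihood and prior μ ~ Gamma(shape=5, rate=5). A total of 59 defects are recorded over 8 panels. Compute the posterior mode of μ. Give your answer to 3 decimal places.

Σxᵢ = 59, n = 8.
Posterior ∝ μ^4e^(−5μ) · μ^59e^(−8μ) = μ^63e^(−13μ), i.e. Gamma(shape=64, rate=13).
The mode of a Gamma(a, b) with a ≥ 1 (shape–rate) is (a−1)/b = 63/13 ≈ 4.846.

μ̂_MAP = 4.846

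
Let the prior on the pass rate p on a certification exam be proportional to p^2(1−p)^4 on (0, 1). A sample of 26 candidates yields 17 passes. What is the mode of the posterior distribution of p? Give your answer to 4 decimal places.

The prior density ∝ p^2(1−p)^4 is the kernel of Beta(3, 5).
Data: 17 successes in 26 trials. The binomial likelihood contributes p^17(1−p)^9, so the posterior is Beta(3+17, 5+9) = Beta(20, 14).
For Beta(a, b) with a, b > 1 the mode is (a−1)/(a+b−2) = 19/32 ≈ 0.5938.

p̂_MAP = 0.5938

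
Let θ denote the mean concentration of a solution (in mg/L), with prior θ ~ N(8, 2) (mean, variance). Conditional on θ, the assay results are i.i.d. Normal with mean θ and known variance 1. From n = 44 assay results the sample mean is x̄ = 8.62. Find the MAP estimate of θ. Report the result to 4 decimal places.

θ̂_MAP = 8.6130

n = 44, x̄ = 8.62.
For a Normal prior and Normal likelihood with known variance, the posterior is Normal; its mode equals its mean, the precision-weighted average.
Prior precision 1/σ₀² = 1/2 = 0.5; data precision n/σ² = 44/1 = 44.
θ̂ = (0.5·8 + 44·8.62) / (0.5 + 44) = 383.28/44.5 = 19164/2225 ≈ 8.6130.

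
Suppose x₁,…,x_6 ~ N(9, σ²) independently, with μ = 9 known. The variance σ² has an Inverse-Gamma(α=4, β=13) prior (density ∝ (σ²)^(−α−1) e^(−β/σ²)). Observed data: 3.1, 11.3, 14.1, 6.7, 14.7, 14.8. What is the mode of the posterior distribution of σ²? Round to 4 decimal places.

Sum of squared deviations about the known mean: SS = (3.1−9)² + (11.3−9)² + (14.1−9)² + (6.7−9)² + (14.7−9)² + (14.8−9)² = 137.53.
The Normal likelihood contributes (σ²)^(−n/2) exp(−SS/(2σ²)), so the posterior is Inverse-Gamma(α + n/2, β + SS/2) = Inverse-Gamma(7, 81.765).
The mode of Inverse-Gamma(a, b) is b/(a+1) = 81.765/8 ≈ 10.2206.

σ̂²_MAP = 10.2206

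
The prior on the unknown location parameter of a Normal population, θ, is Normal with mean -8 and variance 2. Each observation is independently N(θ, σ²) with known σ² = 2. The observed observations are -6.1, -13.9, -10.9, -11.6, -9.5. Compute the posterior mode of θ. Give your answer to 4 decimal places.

n = 5; x̄ = ((-6.1) + (-13.9) + (-10.9) + (-11.6) + (-9.5))/5 = -52/5 = -10.4.
For a Normal prior and Normal likelihood with known variance, the posterior is Normal; its mode equals its mean, the precision-weighted average.
Prior precision 1/σ₀² = 1/2 = 0.5; data precision n/σ² = 5/2 = 2.5.
θ̂ = (0.5·(-8) + 2.5·(-10.4)) / (0.5 + 2.5) = (-30)/3 = -10.0000.

θ̂_MAP = -10.0000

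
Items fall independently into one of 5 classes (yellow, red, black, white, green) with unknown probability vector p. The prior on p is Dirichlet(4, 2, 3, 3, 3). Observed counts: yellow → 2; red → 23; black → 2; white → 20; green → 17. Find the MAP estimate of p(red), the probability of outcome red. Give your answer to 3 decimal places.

MAP estimate of p(red) = 0.324

The posterior is Dirichlet(αᵢ + nᵢ) = Dirichlet(6, 25, 5, 23, 20).
For a Dirichlet(a₁,…,a_K) with all aᵢ > 1, the mode has j-th component (aⱼ − 1)/(Σaᵢ − K).
Here Σaᵢ = 79 and K = 5, so p(red) = (25 − 1)/(79 − 5) = 24/74 ≈ 0.324.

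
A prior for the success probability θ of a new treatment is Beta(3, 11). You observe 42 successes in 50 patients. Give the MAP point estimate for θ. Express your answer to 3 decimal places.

Prior: Beta(3, 11).
Data: 42 successes in 50 trials. The binomial likelihood contributes θ^42(1−θ)^8, so the posterior is Beta(3+42, 11+8) = Beta(45, 19).
For Beta(a, b) with a, b > 1 the mode is (a−1)/(a+b−2) = 44/62 ≈ 0.710.

θ̂_MAP = 0.710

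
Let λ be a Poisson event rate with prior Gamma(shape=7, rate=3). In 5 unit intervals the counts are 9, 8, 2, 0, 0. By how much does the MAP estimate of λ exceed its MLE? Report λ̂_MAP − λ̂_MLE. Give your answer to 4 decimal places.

MAP − MLE = -0.6750

Σxᵢ = 19. Posterior is Gamma(26, 8); MAP = (26−1)/8 = 25/8 ≈ 3.12500.
MLE = x̄ = 19/5 ≈ 3.80000.
Difference = 25/8 − 19/5 = -27/40 ≈ -0.6750.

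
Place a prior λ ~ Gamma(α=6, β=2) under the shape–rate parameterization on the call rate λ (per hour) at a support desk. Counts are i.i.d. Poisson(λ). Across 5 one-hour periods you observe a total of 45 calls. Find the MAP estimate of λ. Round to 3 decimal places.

Σxᵢ = 45, n = 5.
Posterior ∝ λ^5e^(−2λ) · λ^45e^(−5λ) = λ^50e^(−7λ), i.e. Gamma(shape=51, rate=7).
The mode of a Gamma(a, b) with a ≥ 1 (shape–rate) is (a−1)/b = 50/7 ≈ 7.143.

λ̂_MAP = 7.143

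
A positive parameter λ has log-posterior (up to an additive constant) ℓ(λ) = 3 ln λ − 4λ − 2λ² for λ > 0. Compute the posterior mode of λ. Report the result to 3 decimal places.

λ̂_MAP = 0.500

ℓ'(λ) = 3/λ − 4 − 4λ. Setting this to zero and multiplying by λ: 4λ² + 4λ − 3 = 0.
λ = (−4 + √(4² + 4·4·3)) / (2·4) = (−4 + √64) / 8 = (−4 + 8)/8 = 1/2.
ℓ''(λ) = −3/λ² − 4 < 0, confirming a maximum.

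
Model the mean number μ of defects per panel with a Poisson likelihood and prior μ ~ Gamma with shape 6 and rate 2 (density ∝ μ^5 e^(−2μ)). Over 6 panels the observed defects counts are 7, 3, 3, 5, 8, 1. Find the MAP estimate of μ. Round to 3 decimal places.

μ̂_MAP = 4.000

Σxᵢ = 7+3+3+5+8+1 = 27, with n = 6.
Posterior ∝ μ^5e^(−2μ) · μ^27e^(−6μ) = μ^32e^(−8μ), i.e. Gamma(shape=33, rate=8).
The mode of a Gamma(a, b) with a ≥ 1 (shape–rate) is (a−1)/b = 32/8 ≈ 4.000.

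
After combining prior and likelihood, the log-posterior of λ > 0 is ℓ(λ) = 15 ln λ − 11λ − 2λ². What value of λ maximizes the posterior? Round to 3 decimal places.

ℓ'(λ) = 15/λ − 11 − 4λ. Setting this to zero and multiplying by λ: 4λ² + 11λ − 15 = 0.
λ = (−11 + √(11² + 4·4·15)) / (2·4) = (−11 + √361) / 8 = (−11 + 19)/8 = 1.
ℓ''(λ) = −15/λ² − 4 < 0, confirming a maximum.

λ̂_MAP = 1.000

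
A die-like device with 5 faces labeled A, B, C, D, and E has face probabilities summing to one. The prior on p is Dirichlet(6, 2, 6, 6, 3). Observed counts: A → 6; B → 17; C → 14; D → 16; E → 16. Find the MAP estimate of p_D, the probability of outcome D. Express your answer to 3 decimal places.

The posterior is Dirichlet(αᵢ + nᵢ) = Dirichlet(12, 19, 20, 22, 19).
For a Dirichlet(a₁,…,a_K) with all aᵢ > 1, the mode has j-th component (aⱼ − 1)/(Σaᵢ − K).
Here Σaᵢ = 92 and K = 5, so p_D = (22 − 1)/(92 − 5) = 21/87 ≈ 0.241.

MAP estimate of p_D = 0.241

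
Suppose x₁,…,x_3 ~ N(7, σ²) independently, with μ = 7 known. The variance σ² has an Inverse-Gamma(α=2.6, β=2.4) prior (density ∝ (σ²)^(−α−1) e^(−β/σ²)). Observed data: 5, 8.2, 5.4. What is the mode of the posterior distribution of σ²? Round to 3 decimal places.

σ̂²_MAP = 1.255

Sum of squared deviations about the known mean: SS = (5−7)² + (8.2−7)² + (5.4−7)² = 8.
The Normal likelihood contributes (σ²)^(−n/2) exp(−SS/(2σ²)), so the posterior is Inverse-Gamma(α + n/2, β + SS/2) = Inverse-Gamma(4.1, 6.4).
The mode of Inverse-Gamma(a, b) is b/(a+1) = 6.4/5.1 ≈ 1.255.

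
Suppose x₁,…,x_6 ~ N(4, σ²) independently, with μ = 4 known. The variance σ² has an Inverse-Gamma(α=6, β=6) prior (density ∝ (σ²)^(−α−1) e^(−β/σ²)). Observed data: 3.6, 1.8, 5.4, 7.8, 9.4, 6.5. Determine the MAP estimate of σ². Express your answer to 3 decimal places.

Sum of squared deviations about the known mean: SS = (3.6−4)² + (1.8−4)² + (5.4−4)² + (7.8−4)² + (9.4−4)² + (6.5−4)² = 56.81.
The Normal likelihood contributes (σ²)^(−n/2) exp(−SS/(2σ²)), so the posterior is Inverse-Gamma(α + n/2, β + SS/2) = Inverse-Gamma(9, 34.405).
The mode of Inverse-Gamma(a, b) is b/(a+1) = 34.405/10 ≈ 3.441.

σ̂²_MAP = 3.441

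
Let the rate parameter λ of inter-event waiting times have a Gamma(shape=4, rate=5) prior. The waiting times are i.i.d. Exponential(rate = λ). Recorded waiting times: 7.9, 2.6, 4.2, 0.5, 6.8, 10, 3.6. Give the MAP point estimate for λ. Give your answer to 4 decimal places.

The Exponential(rate=λ) likelihood is ∝ λ^n e^(−λΣtᵢ). Here n = 7 and Σtᵢ = 7.9 + 2.6 + 4.2 + 0.5 + 6.8 + 10 + 3.6 = 35.6.
Posterior ∝ λ^3e^(−5λ) · λ^7e^(−35.6λ) = λ^10e^(−40.6λ), i.e. Gamma(11, 40.6).
Mode = (a−1)/b = 10/40.6 ≈ 0.2463.

λ̂_MAP = 0.2463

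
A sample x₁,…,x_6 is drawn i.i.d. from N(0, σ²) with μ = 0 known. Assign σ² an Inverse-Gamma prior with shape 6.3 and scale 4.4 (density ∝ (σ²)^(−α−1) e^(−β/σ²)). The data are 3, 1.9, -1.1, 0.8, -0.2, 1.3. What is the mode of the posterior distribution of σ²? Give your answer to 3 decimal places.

σ̂²_MAP = 1.213

Sum of squared deviations about the known mean: SS = (3−0)² + (1.9−0)² + (-1.1−0)² + (0.8−0)² + (-0.2−0)² + (1.3−0)² = 16.19.
The Normal likelihood contributes (σ²)^(−n/2) exp(−SS/(2σ²)), so the posterior is Inverse-Gamma(α + n/2, β + SS/2) = Inverse-Gamma(9.3, 12.495).
The mode of Inverse-Gamma(a, b) is b/(a+1) = 12.495/10.3 ≈ 1.213.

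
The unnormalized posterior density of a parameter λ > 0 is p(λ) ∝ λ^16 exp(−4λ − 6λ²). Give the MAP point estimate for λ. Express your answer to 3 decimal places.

λ̂_MAP = 1.000

ℓ'(λ) = 16/λ − 4 − 12λ. Setting this to zero and multiplying by λ: 12λ² + 4λ − 16 = 0.
λ = (−4 + √(4² + 4·12·16)) / (2·12) = (−4 + √784) / 24 = (−4 + 28)/24 = 1.
ℓ''(λ) = −16/λ² − 12 < 0, confirming a maximum.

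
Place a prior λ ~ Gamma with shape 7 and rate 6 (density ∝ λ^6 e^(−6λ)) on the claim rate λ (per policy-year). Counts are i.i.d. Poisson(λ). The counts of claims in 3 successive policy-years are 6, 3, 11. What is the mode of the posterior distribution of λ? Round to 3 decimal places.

λ̂_MAP = 2.889

Σxᵢ = 6+3+11 = 20, with n = 3.
Posterior ∝ λ^6e^(−6λ) · λ^20e^(−3λ) = λ^26e^(−9λ), i.e. Gamma(shape=27, rate=9).
The mode of a Gamma(a, b) with a ≥ 1 (shape–rate) is (a−1)/b = 26/9 ≈ 2.889.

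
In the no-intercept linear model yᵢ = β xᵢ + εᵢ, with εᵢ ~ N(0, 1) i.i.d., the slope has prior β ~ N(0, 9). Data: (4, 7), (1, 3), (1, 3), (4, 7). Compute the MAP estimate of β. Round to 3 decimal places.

β̂_MAP = 1.818

log p(β | y) = −Σ(yᵢ − βxᵢ)²/(2·1) − β²/(2·9) + const.
Setting the derivative to zero: Σxᵢ(yᵢ − βxᵢ)/1 − β/9 = 0, so β = Σxᵢyᵢ / (Σxᵢ² + σ²/τ²).
Σxᵢyᵢ = 4·7 + 1·3 + 1·3 + 4·7 = 62; Σxᵢ² = 34; σ²/τ² = 1/9.
β̂_MAP = 62 / (34 + 1/9) = 62/(307/9) = 558/307 ≈ 1.818.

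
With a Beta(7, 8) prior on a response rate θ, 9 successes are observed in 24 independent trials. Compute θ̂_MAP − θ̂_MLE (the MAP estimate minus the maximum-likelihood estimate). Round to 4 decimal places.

Posterior is Beta(16, 23); MAP = (16−1)/(39−2) = 15/37 ≈ 0.40541.
MLE ignores the prior: θ̂_MLE = k/n = 9/24 ≈ 0.37500.
Difference = 15/37 − 9/24 = 9/296 ≈ 0.0304.

MAP − MLE = 0.0304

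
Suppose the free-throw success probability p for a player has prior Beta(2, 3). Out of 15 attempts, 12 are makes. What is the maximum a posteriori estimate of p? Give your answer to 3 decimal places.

Prior: Beta(2, 3).
Data: 12 successes in 15 trials. The binomial likelihood contributes p^12(1−p)^3, so the posterior is Beta(2+12, 3+3) = Beta(14, 6).
For Beta(a, b) with a, b > 1 the mode is (a−1)/(a+b−2) = 13/18 ≈ 0.722.

p̂_MAP = 0.722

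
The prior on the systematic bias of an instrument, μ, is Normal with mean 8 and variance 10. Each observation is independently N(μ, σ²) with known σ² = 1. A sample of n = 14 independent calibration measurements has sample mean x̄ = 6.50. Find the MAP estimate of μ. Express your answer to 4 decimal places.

μ̂_MAP = 6.5106

n = 14, x̄ = 6.50.
For a Normal prior and Normal likelihood with known variance, the posterior is Normal; its mode equals its mean, the precision-weighted average.
Prior precision 1/σ₀² = 1/10 = 0.1; data precision n/σ² = 14/1 = 14.
μ̂ = (0.1·8 + 14·6.5) / (0.1 + 14) = 91.8/14.1 = 306/47 ≈ 6.5106.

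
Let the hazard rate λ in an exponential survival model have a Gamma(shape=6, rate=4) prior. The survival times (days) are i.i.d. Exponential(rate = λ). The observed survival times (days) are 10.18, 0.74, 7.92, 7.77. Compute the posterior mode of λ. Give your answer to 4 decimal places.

The Exponential(rate=λ) likelihood is ∝ λ^n e^(−λΣtᵢ). Here n = 4 and Σtᵢ = 10.18 + 0.74 + 7.92 + 7.77 = 26.61.
Posterior ∝ λ^5e^(−4λ) · λ^4e^(−26.61λ) = λ^9e^(−30.61λ), i.e. Gamma(10, 30.61).
Mode = (a−1)/b = 9/30.61 ≈ 0.2940.

λ̂_MAP = 0.2940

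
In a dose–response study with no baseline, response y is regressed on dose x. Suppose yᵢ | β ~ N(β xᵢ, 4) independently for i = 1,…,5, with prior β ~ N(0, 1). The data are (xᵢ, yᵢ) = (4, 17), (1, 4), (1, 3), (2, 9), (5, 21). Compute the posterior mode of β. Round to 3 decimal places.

log p(β | y) = −Σ(yᵢ − βxᵢ)²/(2·4) − β²/(2·1) + const.
Setting the derivative to zero: Σxᵢ(yᵢ − βxᵢ)/4 − β/1 = 0, so β = Σxᵢyᵢ / (Σxᵢ² + σ²/τ²).
Σxᵢyᵢ = 4·17 + 1·4 + 1·3 + 2·9 + 5·21 = 198; Σxᵢ² = 47; σ²/τ² = 4.
β̂_MAP = 198 / (47 + 4) = 198/51 ≈ 3.882.

β̂_MAP = 3.882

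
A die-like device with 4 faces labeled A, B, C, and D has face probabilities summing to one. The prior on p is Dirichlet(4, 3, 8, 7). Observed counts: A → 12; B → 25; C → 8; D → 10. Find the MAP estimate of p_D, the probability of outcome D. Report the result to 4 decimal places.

The posterior is Dirichlet(αᵢ + nᵢ) = Dirichlet(16, 28, 16, 17).
For a Dirichlet(a₁,…,a_K) with all aᵢ > 1, the mode has j-th component (aⱼ − 1)/(Σaᵢ − K).
Here Σaᵢ = 77 and K = 4, so p_D = (17 − 1)/(77 − 4) = 16/73 ≈ 0.2192.

MAP estimate of p_D = 0.2192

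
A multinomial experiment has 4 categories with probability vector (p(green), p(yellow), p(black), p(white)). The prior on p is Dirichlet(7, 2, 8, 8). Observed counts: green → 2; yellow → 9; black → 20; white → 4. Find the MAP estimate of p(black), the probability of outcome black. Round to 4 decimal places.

The posterior is Dirichlet(αᵢ + nᵢ) = Dirichlet(9, 11, 28, 12).
For a Dirichlet(a₁,…,a_K) with all aᵢ > 1, the mode has j-th component (aⱼ − 1)/(Σaᵢ − K).
Here Σaᵢ = 60 and K = 4, so p(black) = (28 − 1)/(60 − 4) = 27/56 ≈ 0.4821.

MAP estimate of p(black) = 0.4821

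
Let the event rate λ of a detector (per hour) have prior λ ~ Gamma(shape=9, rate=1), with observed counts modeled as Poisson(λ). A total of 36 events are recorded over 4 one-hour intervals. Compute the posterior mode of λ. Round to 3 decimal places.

Σxᵢ = 36, n = 4.
Posterior ∝ λ^8e^(−1λ) · λ^36e^(−4λ) = λ^44e^(−5λ), i.e. Gamma(shape=45, rate=5).
The mode of a Gamma(a, b) with a ≥ 1 (shape–rate) is (a−1)/b = 44/5 ≈ 8.800.

λ̂_MAP = 8.800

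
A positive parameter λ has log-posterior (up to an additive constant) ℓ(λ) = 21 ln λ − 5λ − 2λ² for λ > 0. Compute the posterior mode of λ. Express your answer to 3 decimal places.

ℓ'(λ) = 21/λ − 5 − 4λ. Setting this to zero and multiplying by λ: 4λ² + 5λ − 21 = 0.
λ = (−5 + √(5² + 4·4·21)) / (2·4) = (−5 + √361) / 8 = (−5 + 19)/8 = 7/4.
ℓ''(λ) = −21/λ² − 4 < 0, confirming a maximum.

λ̂_MAP = 1.750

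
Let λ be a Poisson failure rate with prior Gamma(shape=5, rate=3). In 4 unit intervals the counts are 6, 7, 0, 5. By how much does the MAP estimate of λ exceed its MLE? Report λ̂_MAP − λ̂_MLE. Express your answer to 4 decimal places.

Σxᵢ = 18. Posterior is Gamma(23, 7); MAP = (23−1)/7 = 22/7 ≈ 3.14286.
MLE = x̄ = 18/4 ≈ 4.50000.
Difference = 22/7 − 18/4 = -19/14 ≈ -1.3571.

MAP − MLE = -1.3571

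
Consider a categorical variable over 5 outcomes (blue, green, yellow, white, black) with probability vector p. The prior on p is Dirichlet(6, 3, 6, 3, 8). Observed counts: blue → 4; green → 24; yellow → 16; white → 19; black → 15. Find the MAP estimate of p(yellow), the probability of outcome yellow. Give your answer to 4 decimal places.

MAP estimate of p(yellow) = 0.2121

The posterior is Dirichlet(αᵢ + nᵢ) = Dirichlet(10, 27, 22, 22, 23).
For a Dirichlet(a₁,…,a_K) with all aᵢ > 1, the mode has j-th component (aⱼ − 1)/(Σaᵢ − K).
Here Σaᵢ = 104 and K = 5, so p(yellow) = (22 − 1)/(104 − 5) = 21/99 ≈ 0.2121.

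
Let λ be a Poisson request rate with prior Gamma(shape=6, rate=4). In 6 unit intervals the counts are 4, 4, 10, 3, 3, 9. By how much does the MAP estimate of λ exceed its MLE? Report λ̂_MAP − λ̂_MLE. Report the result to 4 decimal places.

MAP − MLE = -1.7000

Σxᵢ = 33. Posterior is Gamma(39, 10); MAP = (39−1)/10 = 38/10 ≈ 3.80000.
MLE = x̄ = 33/6 ≈ 5.50000.
Difference = 38/10 − 33/6 = -17/10 ≈ -1.7000.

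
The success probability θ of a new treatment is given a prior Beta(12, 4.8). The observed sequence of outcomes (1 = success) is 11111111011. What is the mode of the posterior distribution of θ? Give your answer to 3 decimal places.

Prior: Beta(12, 4.8).
Data: 10 successes in 11 trials (from the sequence). The binomial likelihood contributes θ^10(1−θ)^1, so the posterior is Beta(12+10, 4.8+1) = Beta(22, 5.8).
For Beta(a, b) with a, b > 1 the mode is (a−1)/(a+b−2) = 21/25.8 ≈ 0.814.

θ̂_MAP = 0.814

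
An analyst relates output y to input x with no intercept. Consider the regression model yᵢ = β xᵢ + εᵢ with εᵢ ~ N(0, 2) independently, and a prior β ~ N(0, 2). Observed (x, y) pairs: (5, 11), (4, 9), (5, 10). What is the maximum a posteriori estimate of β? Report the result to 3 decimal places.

β̂_MAP = 2.104

log p(β | y) = −Σ(yᵢ − βxᵢ)²/(2·2) − β²/(2·2) + const.
Setting the derivative to zero: Σxᵢ(yᵢ − βxᵢ)/2 − β/2 = 0, so β = Σxᵢyᵢ / (Σxᵢ² + σ²/τ²).
Σxᵢyᵢ = 5·11 + 4·9 + 5·10 = 141; Σxᵢ² = 66; σ²/τ² = 1.
β̂_MAP = 141 / (66 + 1) = 141/67 ≈ 2.104.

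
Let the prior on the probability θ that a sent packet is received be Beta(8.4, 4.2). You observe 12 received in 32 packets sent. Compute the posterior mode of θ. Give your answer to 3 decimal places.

θ̂_MAP = 0.455

Prior: Beta(8.4, 4.2).
Data: 12 successes in 32 trials. The binomial likelihood contributes θ^12(1−θ)^20, so the posterior is Beta(8.4+12, 4.2+20) = Beta(20.4, 24.2).
For Beta(a, b) with a, b > 1 the mode is (a−1)/(a+b−2) = 19.4/42.6 ≈ 0.455.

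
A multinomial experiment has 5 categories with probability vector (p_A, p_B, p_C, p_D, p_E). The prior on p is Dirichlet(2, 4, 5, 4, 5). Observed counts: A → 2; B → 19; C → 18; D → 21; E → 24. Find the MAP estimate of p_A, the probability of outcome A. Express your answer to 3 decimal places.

The posterior is Dirichlet(αᵢ + nᵢ) = Dirichlet(4, 23, 23, 25, 29).
For a Dirichlet(a₁,…,a_K) with all aᵢ > 1, the mode has j-th component (aⱼ − 1)/(Σaᵢ − K).
Here Σaᵢ = 104 and K = 5, so p_A = (4 − 1)/(104 − 5) = 3/99 ≈ 0.030.

MAP estimate of p_A = 0.030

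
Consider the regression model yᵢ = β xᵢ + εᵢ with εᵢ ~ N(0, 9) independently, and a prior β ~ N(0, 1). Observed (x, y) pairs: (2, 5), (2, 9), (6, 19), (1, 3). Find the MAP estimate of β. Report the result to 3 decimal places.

log p(β | y) = −Σ(yᵢ − βxᵢ)²/(2·9) − β²/(2·1) + const.
Setting the derivative to zero: Σxᵢ(yᵢ − βxᵢ)/9 − β/1 = 0, so β = Σxᵢyᵢ / (Σxᵢ² + σ²/τ²).
Σxᵢyᵢ = 2·5 + 2·9 + 6·19 + 1·3 = 145; Σxᵢ² = 45; σ²/τ² = 9.
β̂_MAP = 145 / (45 + 9) = 145/54 ≈ 2.685.

β̂_MAP = 2.685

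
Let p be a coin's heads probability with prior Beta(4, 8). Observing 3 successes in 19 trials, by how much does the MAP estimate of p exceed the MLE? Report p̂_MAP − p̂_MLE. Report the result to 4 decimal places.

Posterior is Beta(7, 24); MAP = (7−1)/(31−2) = 6/29 ≈ 0.20690.
MLE ignores the prior: p̂_MLE = k/n = 3/19 ≈ 0.15789.
Difference = 6/29 − 3/19 = 27/551 ≈ 0.0490.

MAP − MLE = 0.0490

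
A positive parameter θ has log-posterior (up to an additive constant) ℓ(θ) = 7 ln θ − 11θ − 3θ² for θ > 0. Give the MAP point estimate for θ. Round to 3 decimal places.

ℓ'(θ) = 7/θ − 11 − 6θ. Setting this to zero and multiplying by θ: 6θ² + 11θ − 7 = 0.
θ = (−11 + √(11² + 4·6·7)) / (2·6) = (−11 + √289) / 12 = (−11 + 17)/12 = 1/2.
ℓ''(θ) = −7/θ² − 6 < 0, confirming a maximum.

θ̂_MAP = 0.500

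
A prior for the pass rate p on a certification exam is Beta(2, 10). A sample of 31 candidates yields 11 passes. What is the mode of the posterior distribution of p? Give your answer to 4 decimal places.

p̂_MAP = 0.2927

Prior: Beta(2, 10).
Data: 11 successes in 31 trials. The binomial likelihood contributes p^11(1−p)^20, so the posterior is Beta(2+11, 10+20) = Beta(13, 30).
For Beta(a, b) with a, b > 1 the mode is (a−1)/(a+b−2) = 12/41 ≈ 0.2927.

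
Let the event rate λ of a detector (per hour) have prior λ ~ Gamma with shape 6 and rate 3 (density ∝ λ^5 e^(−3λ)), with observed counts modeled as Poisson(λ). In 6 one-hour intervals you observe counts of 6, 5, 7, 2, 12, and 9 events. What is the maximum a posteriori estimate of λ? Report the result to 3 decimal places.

Σxᵢ = 6+5+7+2+12+9 = 41, with n = 6.
Posterior ∝ λ^5e^(−3λ) · λ^41e^(−6λ) = λ^46e^(−9λ), i.e. Gamma(shape=47, rate=9).
The mode of a Gamma(a, b) with a ≥ 1 (shape–rate) is (a−1)/b = 46/9 ≈ 5.111.

λ̂_MAP = 5.111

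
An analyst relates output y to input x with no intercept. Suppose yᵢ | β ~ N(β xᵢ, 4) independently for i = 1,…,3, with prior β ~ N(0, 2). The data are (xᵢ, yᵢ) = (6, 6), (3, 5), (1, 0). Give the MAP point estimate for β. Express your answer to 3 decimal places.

log p(β | y) = −Σ(yᵢ − βxᵢ)²/(2·4) − β²/(2·2) + const.
Setting the derivative to zero: Σxᵢ(yᵢ − βxᵢ)/4 − β/2 = 0, so β = Σxᵢyᵢ / (Σxᵢ² + σ²/τ²).
Σxᵢyᵢ = 6·6 + 3·5 + 1·0 = 51; Σxᵢ² = 46; σ²/τ² = 2.
β̂_MAP = 51 / (46 + 2) = 51/48 ≈ 1.063.

β̂_MAP = 1.063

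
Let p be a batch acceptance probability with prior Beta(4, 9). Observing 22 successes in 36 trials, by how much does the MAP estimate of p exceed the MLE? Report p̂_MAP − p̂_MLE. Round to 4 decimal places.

Posterior is Beta(26, 23); MAP = (26−1)/(49−2) = 25/47 ≈ 0.53191.
MLE ignores the prior: p̂_MLE = k/n = 22/36 ≈ 0.61111.
Difference = 25/47 − 22/36 = -67/846 ≈ -0.0792.

MAP − MLE = -0.0792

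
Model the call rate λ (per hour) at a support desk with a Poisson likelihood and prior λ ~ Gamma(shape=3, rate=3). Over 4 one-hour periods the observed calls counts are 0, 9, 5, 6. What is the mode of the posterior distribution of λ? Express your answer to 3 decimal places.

Σxᵢ = 0+9+5+6 = 20, with n = 4.
Posterior ∝ λ^2e^(−3λ) · λ^20e^(−4λ) = λ^22e^(−7λ), i.e. Gamma(shape=23, rate=7).
The mode of a Gamma(a, b) with a ≥ 1 (shape–rate) is (a−1)/b = 22/7 ≈ 3.143.

λ̂_MAP = 3.143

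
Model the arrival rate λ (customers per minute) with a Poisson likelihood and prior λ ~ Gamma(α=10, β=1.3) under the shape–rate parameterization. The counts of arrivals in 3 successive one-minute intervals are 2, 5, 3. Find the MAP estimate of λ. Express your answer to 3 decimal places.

Σxᵢ = 2+5+3 = 10, with n = 3.
Posterior ∝ λ^9e^(−1.3λ) · λ^10e^(−3λ) = λ^19e^(−4.3λ), i.e. Gamma(shape=20, rate=4.3).
The mode of a Gamma(a, b) with a ≥ 1 (shape–rate) is (a−1)/b = 19/4.3 ≈ 4.419.

λ̂_MAP = 4.419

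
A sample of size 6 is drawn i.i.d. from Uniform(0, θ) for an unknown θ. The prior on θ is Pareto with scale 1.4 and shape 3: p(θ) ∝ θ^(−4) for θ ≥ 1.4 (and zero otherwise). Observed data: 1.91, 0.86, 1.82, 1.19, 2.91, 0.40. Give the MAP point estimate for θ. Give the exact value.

The Uniform(0, θ) likelihood is θ^(−n) for θ ≥ max(xᵢ), zero otherwise. Here max(xᵢ) = 2.91.
Posterior ∝ θ^(−4) · θ^(−6) = θ^(−10) on θ ≥ max(1.4, 2.91) = 2.91.
This density is strictly decreasing in θ, so the posterior mode lies at the lower boundary of the support.

θ̂_MAP = 2.91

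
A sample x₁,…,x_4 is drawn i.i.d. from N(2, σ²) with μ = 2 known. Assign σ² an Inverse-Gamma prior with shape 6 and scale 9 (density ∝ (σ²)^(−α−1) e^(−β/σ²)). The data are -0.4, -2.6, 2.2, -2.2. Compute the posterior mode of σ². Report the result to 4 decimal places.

σ̂²_MAP = 3.4778

Sum of squared deviations about the known mean: SS = (-0.4−2)² + (-2.6−2)² + (2.2−2)² + (-2.2−2)² = 44.6.
The Normal likelihood contributes (σ²)^(−n/2) exp(−SS/(2σ²)), so the posterior is Inverse-Gamma(α + n/2, β + SS/2) = Inverse-Gamma(8, 31.3).
The mode of Inverse-Gamma(a, b) is b/(a+1) = 31.3/9 ≈ 3.4778.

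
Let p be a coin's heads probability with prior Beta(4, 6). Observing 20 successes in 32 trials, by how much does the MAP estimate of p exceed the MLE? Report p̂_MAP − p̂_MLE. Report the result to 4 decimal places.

Posterior is Beta(24, 18); MAP = (24−1)/(42−2) = 23/40 ≈ 0.57500.
MLE ignores the prior: p̂_MLE = k/n = 20/32 ≈ 0.62500.
Difference = 23/40 − 20/32 = -1/20 ≈ -0.0500.

MAP − MLE = -0.0500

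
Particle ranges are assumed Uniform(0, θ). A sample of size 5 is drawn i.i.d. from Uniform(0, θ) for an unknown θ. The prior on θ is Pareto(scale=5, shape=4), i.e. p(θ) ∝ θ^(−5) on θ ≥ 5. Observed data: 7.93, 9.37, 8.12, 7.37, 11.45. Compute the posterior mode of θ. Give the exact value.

θ̂_MAP = 11.45

The Uniform(0, θ) likelihood is θ^(−n) for θ ≥ max(xᵢ), zero otherwise. Here max(xᵢ) = 11.45.
Posterior ∝ θ^(−5) · θ^(−5) = θ^(−10) on θ ≥ max(5, 11.45) = 11.45.
This density is strictly decreasing in θ, so the posterior mode lies at the lower boundary of the support.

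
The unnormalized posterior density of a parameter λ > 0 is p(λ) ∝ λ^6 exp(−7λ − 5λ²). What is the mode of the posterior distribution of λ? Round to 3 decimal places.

ℓ'(λ) = 6/λ − 7 − 10λ. Setting this to zero and multiplying by λ: 10λ² + 7λ − 6 = 0.
λ = (−7 + √(7² + 4·10·6)) / (2·10) = (−7 + √289) / 20 = (−7 + 17)/20 = 1/2.
ℓ''(λ) = −6/λ² − 10 < 0, confirming a maximum.

λ̂_MAP = 0.500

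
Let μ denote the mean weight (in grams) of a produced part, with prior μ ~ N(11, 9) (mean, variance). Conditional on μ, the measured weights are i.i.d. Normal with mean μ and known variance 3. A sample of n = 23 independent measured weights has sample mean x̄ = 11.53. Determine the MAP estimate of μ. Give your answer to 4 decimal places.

n = 23, x̄ = 11.53.
For a Normal prior and Normal likelihood with known variance, the posterior is Normal; its mode equals its mean, the precision-weighted average.
Prior precision 1/σ₀² = 1/9; data precision n/σ² = 23/3.
μ̂ = ((1/9)·11 + (23/3)·11.53) / (1/9 + 23/3) = (80657/900)/(70/9) = 80657/7000 ≈ 11.5224.

μ̂_MAP = 11.5224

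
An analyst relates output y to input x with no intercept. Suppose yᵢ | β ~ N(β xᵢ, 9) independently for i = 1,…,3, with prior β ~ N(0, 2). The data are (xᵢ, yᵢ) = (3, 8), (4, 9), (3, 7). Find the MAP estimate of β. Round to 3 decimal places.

log p(β | y) = −Σ(yᵢ − βxᵢ)²/(2·9) − β²/(2·2) + const.
Setting the derivative to zero: Σxᵢ(yᵢ − βxᵢ)/9 − β/2 = 0, so β = Σxᵢyᵢ / (Σxᵢ² + σ²/τ²).
Σxᵢyᵢ = 3·8 + 4·9 + 3·7 = 81; Σxᵢ² = 34; σ²/τ² = 4.5.
β̂_MAP = 81 / (34 + 4.5) = 81/38.5 ≈ 2.104.

β̂_MAP = 2.104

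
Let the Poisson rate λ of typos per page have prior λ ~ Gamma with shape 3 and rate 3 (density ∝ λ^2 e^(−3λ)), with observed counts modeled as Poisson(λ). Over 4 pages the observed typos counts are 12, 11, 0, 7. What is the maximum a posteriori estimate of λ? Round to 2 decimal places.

Σxᵢ = 12+11+0+7 = 30, with n = 4.
Posterior ∝ λ^2e^(−3λ) · λ^30e^(−4λ) = λ^32e^(−7λ), i.e. Gamma(shape=33, rate=7).
The mode of a Gamma(a, b) with a ≥ 1 (shape–rate) is (a−1)/b = 32/7 ≈ 4.57.

λ̂_MAP = 4.57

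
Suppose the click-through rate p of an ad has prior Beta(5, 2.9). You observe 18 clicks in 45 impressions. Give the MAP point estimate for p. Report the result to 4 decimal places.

p̂_MAP = 0.4322

Prior: Beta(5, 2.9).
Data: 18 successes in 45 trials. The binomial likelihood contributes p^18(1−p)^27, so the posterior is Beta(5+18, 2.9+27) = Beta(23, 29.9).
For Beta(a, b) with a, b > 1 the mode is (a−1)/(a+b−2) = 22/50.9 ≈ 0.4322.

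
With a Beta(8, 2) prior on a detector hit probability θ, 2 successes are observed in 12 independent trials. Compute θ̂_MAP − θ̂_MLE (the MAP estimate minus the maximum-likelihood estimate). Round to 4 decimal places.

Posterior is Beta(10, 12); MAP = (10−1)/(22−2) = 9/20 ≈ 0.45000.
MLE ignores the prior: θ̂_MLE = k/n = 2/12 ≈ 0.16667.
Difference = 9/20 − 2/12 = 17/60 ≈ 0.2833.

MAP − MLE = 0.2833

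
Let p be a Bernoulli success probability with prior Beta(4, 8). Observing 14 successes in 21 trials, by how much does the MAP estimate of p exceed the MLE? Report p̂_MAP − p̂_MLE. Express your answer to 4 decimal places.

MAP − MLE = -0.1183

Posterior is Beta(18, 15); MAP = (18−1)/(33−2) = 17/31 ≈ 0.54839.
MLE ignores the prior: p̂_MLE = k/n = 14/21 ≈ 0.66667.
Difference = 17/31 − 14/21 = -11/93 ≈ -0.1183.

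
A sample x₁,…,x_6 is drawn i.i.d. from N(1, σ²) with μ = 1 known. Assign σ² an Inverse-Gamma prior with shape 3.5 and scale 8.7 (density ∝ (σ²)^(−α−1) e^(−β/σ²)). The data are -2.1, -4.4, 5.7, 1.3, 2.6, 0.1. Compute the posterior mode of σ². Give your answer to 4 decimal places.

σ̂²_MAP = 5.4480

Sum of squared deviations about the known mean: SS = (-2.1−1)² + (-4.4−1)² + (5.7−1)² + (1.3−1)² + (2.6−1)² + (0.1−1)² = 64.32.
The Normal likelihood contributes (σ²)^(−n/2) exp(−SS/(2σ²)), so the posterior is Inverse-Gamma(α + n/2, β + SS/2) = Inverse-Gamma(6.5, 40.86).
The mode of Inverse-Gamma(a, b) is b/(a+1) = 40.86/7.5 ≈ 5.4480.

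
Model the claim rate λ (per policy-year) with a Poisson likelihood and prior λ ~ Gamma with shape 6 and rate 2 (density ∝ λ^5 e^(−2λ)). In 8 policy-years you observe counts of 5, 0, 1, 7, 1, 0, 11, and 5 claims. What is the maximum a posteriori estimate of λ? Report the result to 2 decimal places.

λ̂_MAP = 3.50

Σxᵢ = 5+0+1+7+1+0+11+5 = 30, with n = 8.
Posterior ∝ λ^5e^(−2λ) · λ^30e^(−8λ) = λ^35e^(−10λ), i.e. Gamma(shape=36, rate=10).
The mode of a Gamma(a, b) with a ≥ 1 (shape–rate) is (a−1)/b = 35/10 ≈ 3.50.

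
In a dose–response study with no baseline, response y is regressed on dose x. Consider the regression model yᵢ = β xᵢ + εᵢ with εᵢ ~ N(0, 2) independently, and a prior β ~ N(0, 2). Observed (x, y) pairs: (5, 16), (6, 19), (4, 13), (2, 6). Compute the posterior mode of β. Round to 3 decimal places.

β̂_MAP = 3.146

log p(β | y) = −Σ(yᵢ − βxᵢ)²/(2·2) − β²/(2·2) + const.
Setting the derivative to zero: Σxᵢ(yᵢ − βxᵢ)/2 − β/2 = 0, so β = Σxᵢyᵢ / (Σxᵢ² + σ²/τ²).
Σxᵢyᵢ = 5·16 + 6·19 + 4·13 + 2·6 = 258; Σxᵢ² = 81; σ²/τ² = 1.
β̂_MAP = 258 / (81 + 1) = 258/82 ≈ 3.146.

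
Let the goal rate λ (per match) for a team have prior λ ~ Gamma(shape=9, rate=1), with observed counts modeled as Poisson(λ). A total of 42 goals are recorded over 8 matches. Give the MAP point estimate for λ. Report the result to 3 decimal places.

Σxᵢ = 42, n = 8.
Posterior ∝ λ^8e^(−1λ) · λ^42e^(−8λ) = λ^50e^(−9λ), i.e. Gamma(shape=51, rate=9).
The mode of a Gamma(a, b) with a ≥ 1 (shape–rate) is (a−1)/b = 50/9 ≈ 5.556.

λ̂_MAP = 5.556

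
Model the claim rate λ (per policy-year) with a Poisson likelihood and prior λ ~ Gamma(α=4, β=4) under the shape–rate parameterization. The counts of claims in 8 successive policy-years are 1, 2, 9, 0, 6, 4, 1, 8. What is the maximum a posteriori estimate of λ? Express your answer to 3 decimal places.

λ̂_MAP = 2.833

Σxᵢ = 1+2+9+0+6+4+1+8 = 31, with n = 8.
Posterior ∝ λ^3e^(−4λ) · λ^31e^(−8λ) = λ^34e^(−12λ), i.e. Gamma(shape=35, rate=12).
The mode of a Gamma(a, b) with a ≥ 1 (shape–rate) is (a−1)/b = 34/12 ≈ 2.833.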